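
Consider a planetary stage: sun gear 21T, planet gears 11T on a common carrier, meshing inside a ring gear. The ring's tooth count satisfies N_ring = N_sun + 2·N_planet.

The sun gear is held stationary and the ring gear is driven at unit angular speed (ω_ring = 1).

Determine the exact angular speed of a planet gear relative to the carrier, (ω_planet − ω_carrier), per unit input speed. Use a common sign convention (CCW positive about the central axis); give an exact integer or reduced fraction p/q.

N_ring = 21 + 2·11 = 43
21(ω_s−ω_c) = −43(ω_r−ω_c),  ω_s=0, ω_r=1
21(0−ω_c) = −43(1−ω_c)  ⇒  64ω_c = 43  ⇒  ω_c = 43/64
sun–planet: 21·(0−43/64) = −11·(ω_p−ω_c)  ⇒  ω_p−ω_c = −(21/11)·(-43/64) = 903/704

903/704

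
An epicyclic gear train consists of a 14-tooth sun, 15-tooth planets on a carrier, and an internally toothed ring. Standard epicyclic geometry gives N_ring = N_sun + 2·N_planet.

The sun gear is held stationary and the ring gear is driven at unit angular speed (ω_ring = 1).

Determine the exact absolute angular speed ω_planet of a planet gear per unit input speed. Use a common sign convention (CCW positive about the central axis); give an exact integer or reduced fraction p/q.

22/15

N_ring = 14 + 2·15 = 44
14(ω_s−ω_c) = −44(ω_r−ω_c),  ω_s=0, ω_r=1
14(0−ω_c) = −44(1−ω_c)  ⇒  58ω_c = 44  ⇒  ω_c = 22/29
sun–planet: 14·(0−22/29) = −15·(ω_p−ω_c)  ⇒  ω_p−ω_c = −(14/15)·(-22/29) = 308/435
ω_p = 22/29 + 308/435 = 22/15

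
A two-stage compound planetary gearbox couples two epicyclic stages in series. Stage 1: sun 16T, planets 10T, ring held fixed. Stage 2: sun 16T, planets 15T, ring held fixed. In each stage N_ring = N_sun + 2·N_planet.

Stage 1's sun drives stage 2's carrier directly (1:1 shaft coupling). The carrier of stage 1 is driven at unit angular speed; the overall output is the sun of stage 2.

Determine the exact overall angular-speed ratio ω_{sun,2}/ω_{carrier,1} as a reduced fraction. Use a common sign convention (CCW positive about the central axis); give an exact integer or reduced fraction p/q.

403/32

Stage 1: N_ring = 16 + 2·10 = 36
Stage 1: 16(ω_s−ω_c) = −36(ω_r−ω_c),  ω_r=0, ω_c=1
Stage 1: ω_s = 1 − (36/16)(0−1) = 13/4
  ⇒ ω_s¹/ω_c¹ = 13/4
Stage 2: N_ring = 16 + 2·15 = 46
Stage 2: 16(ω_s−ω_c) = −46(ω_r−ω_c),  ω_r=0, ω_c=1
Stage 2: ω_s = 1 − (46/16)(0−1) = 31/8
  ⇒ ω_s²/ω_c² = 31/8
Coupling ω_c² = ω_s¹ ⇒ overall = 13/4 × 31/8 = 403/32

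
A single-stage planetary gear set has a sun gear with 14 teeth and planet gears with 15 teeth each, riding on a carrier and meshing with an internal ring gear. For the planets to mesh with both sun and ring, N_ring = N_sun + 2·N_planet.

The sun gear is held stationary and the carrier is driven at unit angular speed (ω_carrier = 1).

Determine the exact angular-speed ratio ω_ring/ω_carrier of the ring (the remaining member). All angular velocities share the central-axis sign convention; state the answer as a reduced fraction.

N_ring = 14 + 2·15 = 44
14(ω_s−ω_c) = −44(ω_r−ω_c),  ω_s=0, ω_c=1
ω_r = 1 − (14/44)(0−1) = 29/22
ω_r/ω_c = 29/22

29/22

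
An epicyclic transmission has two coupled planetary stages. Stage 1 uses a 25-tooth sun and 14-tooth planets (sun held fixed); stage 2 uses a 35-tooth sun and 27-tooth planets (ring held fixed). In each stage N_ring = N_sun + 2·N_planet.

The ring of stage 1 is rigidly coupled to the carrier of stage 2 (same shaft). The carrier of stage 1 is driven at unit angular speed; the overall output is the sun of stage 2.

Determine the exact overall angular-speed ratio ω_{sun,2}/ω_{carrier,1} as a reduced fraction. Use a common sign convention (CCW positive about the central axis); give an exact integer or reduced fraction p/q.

9672/1855

Stage 1: N_ring = 25 + 2·14 = 53
Stage 1: 25(ω_s−ω_c) = −53(ω_r−ω_c),  ω_s=0, ω_c=1
Stage 1: ω_r = 1 − (25/53)(0−1) = 78/53
  ⇒ ω_r¹/ω_c¹ = 78/53
Stage 2: N_ring = 35 + 2·27 = 89
Stage 2: 35(ω_s−ω_c) = −89(ω_r−ω_c),  ω_r=0, ω_c=1
Stage 2: ω_s = 1 − (89/35)(0−1) = 124/35
  ⇒ ω_s²/ω_c² = 124/35
Coupling ω_c² = ω_r¹ ⇒ overall = 78/53 × 124/35 = 9672/1855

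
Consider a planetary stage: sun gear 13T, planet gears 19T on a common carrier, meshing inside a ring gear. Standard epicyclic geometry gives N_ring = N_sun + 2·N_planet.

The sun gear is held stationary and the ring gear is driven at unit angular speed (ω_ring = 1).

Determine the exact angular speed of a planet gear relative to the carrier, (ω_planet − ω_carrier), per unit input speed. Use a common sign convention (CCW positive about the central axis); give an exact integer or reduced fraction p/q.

663/1216

N_ring = 13 + 2·19 = 51
13(ω_s−ω_c) = −51(ω_r−ω_c),  ω_s=0, ω_r=1
13(0−ω_c) = −51(1−ω_c)  ⇒  64ω_c = 51  ⇒  ω_c = 51/64
sun–planet: 13·(0−51/64) = −19·(ω_p−ω_c)  ⇒  ω_p−ω_c = −(13/19)·(-51/64) = 663/1216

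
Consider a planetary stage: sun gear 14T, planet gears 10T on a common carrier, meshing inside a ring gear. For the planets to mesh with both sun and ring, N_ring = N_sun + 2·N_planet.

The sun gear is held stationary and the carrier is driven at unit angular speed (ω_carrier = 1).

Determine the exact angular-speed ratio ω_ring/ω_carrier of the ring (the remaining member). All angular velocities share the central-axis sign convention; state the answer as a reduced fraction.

N_ring = 14 + 2·10 = 34
14(ω_s−ω_c) = −34(ω_r−ω_c),  ω_s=0, ω_c=1
ω_r = 1 − (14/34)(0−1) = 24/17
ω_r/ω_c = 24/17

24/17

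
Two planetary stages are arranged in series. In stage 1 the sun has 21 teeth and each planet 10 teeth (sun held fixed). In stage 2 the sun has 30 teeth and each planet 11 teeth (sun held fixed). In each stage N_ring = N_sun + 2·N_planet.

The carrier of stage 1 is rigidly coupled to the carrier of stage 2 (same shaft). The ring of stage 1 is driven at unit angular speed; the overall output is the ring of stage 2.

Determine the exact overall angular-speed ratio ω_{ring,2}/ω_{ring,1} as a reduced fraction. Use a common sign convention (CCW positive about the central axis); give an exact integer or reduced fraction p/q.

Stage 1: N_ring = 21 + 2·10 = 41
Stage 1: 21(ω_s−ω_c) = −41(ω_r−ω_c),  ω_s=0, ω_r=1
Stage 1: 21(0−ω_c) = −41(1−ω_c)  ⇒  62ω_c = 41  ⇒  ω_c = 41/62
  ⇒ ω_c¹/ω_r¹ = 41/62
Stage 2: N_ring = 30 + 2·11 = 52
Stage 2: 30(ω_s−ω_c) = −52(ω_r−ω_c),  ω_s=0, ω_c=1
Stage 2: ω_r = 1 − (30/52)(0−1) = 41/26
  ⇒ ω_r²/ω_c² = 41/26
Coupling ω_c² = ω_c¹ ⇒ overall = 41/62 × 41/26 = 1681/1612

1681/1612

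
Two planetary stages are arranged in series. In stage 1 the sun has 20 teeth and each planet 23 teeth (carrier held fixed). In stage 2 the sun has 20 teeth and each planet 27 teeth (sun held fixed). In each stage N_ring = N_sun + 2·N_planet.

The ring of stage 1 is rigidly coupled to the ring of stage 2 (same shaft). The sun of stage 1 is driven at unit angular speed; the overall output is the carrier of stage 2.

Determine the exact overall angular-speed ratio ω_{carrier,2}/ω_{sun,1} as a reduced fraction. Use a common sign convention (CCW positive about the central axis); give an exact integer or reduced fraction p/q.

Stage 1: N_ring = 20 + 2·23 = 66
Stage 1: 20(ω_s−ω_c) = −66(ω_r−ω_c),  ω_c=0, ω_s=1
Stage 1: ω_r = 0 − (20/66)(1−0) = -10/33
  ⇒ ω_r¹/ω_s¹ = -10/33
Stage 2: N_ring = 20 + 2·27 = 74
Stage 2: 20(ω_s−ω_c) = −74(ω_r−ω_c),  ω_s=0, ω_r=1
Stage 2: 20(0−ω_c) = −74(1−ω_c)  ⇒  94ω_c = 74  ⇒  ω_c = 37/47
  ⇒ ω_c²/ω_r² = 37/47
Coupling ω_r² = ω_r¹ ⇒ overall = -10/33 × 37/47 = -370/1551

-370/1551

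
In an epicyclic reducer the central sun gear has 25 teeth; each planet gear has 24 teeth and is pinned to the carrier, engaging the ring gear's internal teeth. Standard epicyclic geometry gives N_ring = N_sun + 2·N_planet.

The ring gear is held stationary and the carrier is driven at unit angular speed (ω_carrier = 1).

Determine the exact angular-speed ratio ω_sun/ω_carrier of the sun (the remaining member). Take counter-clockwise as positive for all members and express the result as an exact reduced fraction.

98/25

N_ring = 25 + 2·24 = 73
25(ω_s−ω_c) = −73(ω_r−ω_c),  ω_r=0, ω_c=1
ω_s = 1 − (73/25)(0−1) = 98/25
ω_s/ω_c = 98/25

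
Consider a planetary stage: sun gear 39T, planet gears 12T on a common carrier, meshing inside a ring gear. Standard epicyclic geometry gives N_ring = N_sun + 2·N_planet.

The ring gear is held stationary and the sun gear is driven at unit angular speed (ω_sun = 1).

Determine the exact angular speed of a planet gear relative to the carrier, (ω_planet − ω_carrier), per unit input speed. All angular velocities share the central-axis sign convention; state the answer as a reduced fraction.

-273/136

N_ring = 39 + 2·12 = 63
39(ω_s−ω_c) = −63(ω_r−ω_c),  ω_r=0, ω_s=1
39(1−ω_c) = −63(0−ω_c)  ⇒  102ω_c = 39  ⇒  ω_c = 13/34
sun–planet: 39·(1−13/34) = −12·(ω_p−ω_c)  ⇒  ω_p−ω_c = −(39/12)·(21/34) = -273/136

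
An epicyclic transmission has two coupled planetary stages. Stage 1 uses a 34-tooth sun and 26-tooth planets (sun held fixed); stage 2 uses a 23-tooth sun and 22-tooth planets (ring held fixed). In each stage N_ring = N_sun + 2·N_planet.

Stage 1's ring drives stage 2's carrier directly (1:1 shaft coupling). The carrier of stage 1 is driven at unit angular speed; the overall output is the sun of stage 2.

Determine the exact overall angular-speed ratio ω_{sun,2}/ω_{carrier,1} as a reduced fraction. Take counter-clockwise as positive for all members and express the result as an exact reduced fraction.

Stage 1: N_ring = 34 + 2·26 = 86
Stage 1: 34(ω_s−ω_c) = −86(ω_r−ω_c),  ω_s=0, ω_c=1
Stage 1: ω_r = 1 − (34/86)(0−1) = 60/43
  ⇒ ω_r¹/ω_c¹ = 60/43
Stage 2: N_ring = 23 + 2·22 = 67
Stage 2: 23(ω_s−ω_c) = −67(ω_r−ω_c),  ω_r=0, ω_c=1
Stage 2: ω_s = 1 − (67/23)(0−1) = 90/23
  ⇒ ω_s²/ω_c² = 90/23
Coupling ω_c² = ω_r¹ ⇒ overall = 60/43 × 90/23 = 5400/989

5400/989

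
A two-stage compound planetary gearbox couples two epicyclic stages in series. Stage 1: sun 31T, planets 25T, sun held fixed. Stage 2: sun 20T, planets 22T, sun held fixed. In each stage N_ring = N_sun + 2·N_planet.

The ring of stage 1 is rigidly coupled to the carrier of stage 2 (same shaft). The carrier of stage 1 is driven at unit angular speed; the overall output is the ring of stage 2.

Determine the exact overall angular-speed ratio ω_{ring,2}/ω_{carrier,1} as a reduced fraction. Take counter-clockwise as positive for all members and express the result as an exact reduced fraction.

49/27

Stage 1: N_ring = 31 + 2·25 = 81
Stage 1: 31(ω_s−ω_c) = −81(ω_r−ω_c),  ω_s=0, ω_c=1
Stage 1: ω_r = 1 − (31/81)(0−1) = 112/81
  ⇒ ω_r¹/ω_c¹ = 112/81
Stage 2: N_ring = 20 + 2·22 = 64
Stage 2: 20(ω_s−ω_c) = −64(ω_r−ω_c),  ω_s=0, ω_c=1
Stage 2: ω_r = 1 − (20/64)(0−1) = 21/16
  ⇒ ω_r²/ω_c² = 21/16
Coupling ω_c² = ω_r¹ ⇒ overall = 112/81 × 21/16 = 49/27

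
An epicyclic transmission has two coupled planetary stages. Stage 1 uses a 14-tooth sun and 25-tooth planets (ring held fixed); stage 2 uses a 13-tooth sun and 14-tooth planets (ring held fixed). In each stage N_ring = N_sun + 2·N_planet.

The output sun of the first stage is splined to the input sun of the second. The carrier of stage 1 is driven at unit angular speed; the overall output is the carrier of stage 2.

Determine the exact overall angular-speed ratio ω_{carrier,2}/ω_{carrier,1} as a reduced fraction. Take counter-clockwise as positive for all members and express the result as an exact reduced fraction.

169/126

Stage 1: N_ring = 14 + 2·25 = 64
Stage 1: 14(ω_s−ω_c) = −64(ω_r−ω_c),  ω_r=0, ω_c=1
Stage 1: ω_s = 1 − (64/14)(0−1) = 39/7
  ⇒ ω_s¹/ω_c¹ = 39/7
Stage 2: N_ring = 13 + 2·14 = 41
Stage 2: 13(ω_s−ω_c) = −41(ω_r−ω_c),  ω_r=0, ω_s=1
Stage 2: 13(1−ω_c) = −41(0−ω_c)  ⇒  54ω_c = 13  ⇒  ω_c = 13/54
  ⇒ ω_c²/ω_s² = 13/54
Coupling ω_s² = ω_s¹ ⇒ overall = 39/7 × 13/54 = 169/126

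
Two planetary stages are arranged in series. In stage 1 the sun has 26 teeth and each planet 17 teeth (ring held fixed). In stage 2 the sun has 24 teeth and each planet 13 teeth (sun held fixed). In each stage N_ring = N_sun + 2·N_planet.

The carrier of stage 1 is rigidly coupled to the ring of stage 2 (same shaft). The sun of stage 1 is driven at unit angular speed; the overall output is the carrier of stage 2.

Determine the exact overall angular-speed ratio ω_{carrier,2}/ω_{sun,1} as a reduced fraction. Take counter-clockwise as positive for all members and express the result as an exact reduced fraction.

Stage 1: N_ring = 26 + 2·17 = 60
Stage 1: 26(ω_s−ω_c) = −60(ω_r−ω_c),  ω_r=0, ω_s=1
Stage 1: 26(1−ω_c) = −60(0−ω_c)  ⇒  86ω_c = 26  ⇒  ω_c = 13/43
  ⇒ ω_c¹/ω_s¹ = 13/43
Stage 2: N_ring = 24 + 2·13 = 50
Stage 2: 24(ω_s−ω_c) = −50(ω_r−ω_c),  ω_s=0, ω_r=1
Stage 2: 24(0−ω_c) = −50(1−ω_c)  ⇒  74ω_c = 50  ⇒  ω_c = 25/37
  ⇒ ω_c²/ω_r² = 25/37
Coupling ω_r² = ω_c¹ ⇒ overall = 13/43 × 25/37 = 325/1591

325/1591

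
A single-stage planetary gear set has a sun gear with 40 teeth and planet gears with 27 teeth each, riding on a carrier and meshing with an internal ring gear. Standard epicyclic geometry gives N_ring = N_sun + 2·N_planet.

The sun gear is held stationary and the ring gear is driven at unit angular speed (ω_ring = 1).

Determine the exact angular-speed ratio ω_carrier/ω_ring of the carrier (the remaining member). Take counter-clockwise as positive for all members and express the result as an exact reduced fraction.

N_ring = 40 + 2·27 = 94
40(ω_s−ω_c) = −94(ω_r−ω_c),  ω_s=0, ω_r=1
40(0−ω_c) = −94(1−ω_c)  ⇒  134ω_c = 94  ⇒  ω_c = 47/67
ω_c/ω_r = 47/67

47/67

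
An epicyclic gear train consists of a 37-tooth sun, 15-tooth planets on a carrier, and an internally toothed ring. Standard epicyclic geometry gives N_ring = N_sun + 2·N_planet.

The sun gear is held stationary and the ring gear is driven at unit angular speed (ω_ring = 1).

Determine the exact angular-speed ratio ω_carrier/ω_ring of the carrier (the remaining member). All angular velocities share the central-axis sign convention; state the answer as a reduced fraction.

N_ring = 37 + 2·15 = 67
37(ω_s−ω_c) = −67(ω_r−ω_c),  ω_s=0, ω_r=1
37(0−ω_c) = −67(1−ω_c)  ⇒  104ω_c = 67  ⇒  ω_c = 67/104
ω_c/ω_r = 67/104

67/104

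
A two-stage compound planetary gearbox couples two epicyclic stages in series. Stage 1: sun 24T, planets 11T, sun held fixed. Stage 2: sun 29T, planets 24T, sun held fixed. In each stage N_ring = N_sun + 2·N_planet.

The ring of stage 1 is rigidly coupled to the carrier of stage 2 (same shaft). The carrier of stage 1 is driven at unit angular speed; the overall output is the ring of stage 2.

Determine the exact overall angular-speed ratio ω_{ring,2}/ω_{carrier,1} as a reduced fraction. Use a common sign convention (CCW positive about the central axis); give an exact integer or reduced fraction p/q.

530/253

Stage 1: N_ring = 24 + 2·11 = 46
Stage 1: 24(ω_s−ω_c) = −46(ω_r−ω_c),  ω_s=0, ω_c=1
Stage 1: ω_r = 1 − (24/46)(0−1) = 35/23
  ⇒ ω_r¹/ω_c¹ = 35/23
Stage 2: N_ring = 29 + 2·24 = 77
Stage 2: 29(ω_s−ω_c) = −77(ω_r−ω_c),  ω_s=0, ω_c=1
Stage 2: ω_r = 1 − (29/77)(0−1) = 106/77
  ⇒ ω_r²/ω_c² = 106/77
Coupling ω_c² = ω_r¹ ⇒ overall = 35/23 × 106/77 = 530/253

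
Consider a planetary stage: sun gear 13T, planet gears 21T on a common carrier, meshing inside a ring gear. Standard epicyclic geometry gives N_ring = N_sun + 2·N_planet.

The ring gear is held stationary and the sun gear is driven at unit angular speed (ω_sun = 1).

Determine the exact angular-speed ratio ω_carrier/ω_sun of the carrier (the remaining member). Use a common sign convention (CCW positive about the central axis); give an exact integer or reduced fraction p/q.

N_ring = 13 + 2·21 = 55
13(ω_s−ω_c) = −55(ω_r−ω_c),  ω_r=0, ω_s=1
13(1−ω_c) = −55(0−ω_c)  ⇒  68ω_c = 13  ⇒  ω_c = 13/68
ω_c/ω_s = 13/68

13/68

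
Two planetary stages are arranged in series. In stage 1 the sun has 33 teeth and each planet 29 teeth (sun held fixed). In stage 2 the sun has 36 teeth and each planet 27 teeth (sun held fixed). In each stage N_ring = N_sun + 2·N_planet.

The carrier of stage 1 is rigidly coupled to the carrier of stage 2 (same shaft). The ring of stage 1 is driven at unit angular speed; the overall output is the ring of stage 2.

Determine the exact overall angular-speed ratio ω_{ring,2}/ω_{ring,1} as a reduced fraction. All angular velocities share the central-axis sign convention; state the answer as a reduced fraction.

637/620

Stage 1: N_ring = 33 + 2·29 = 91
Stage 1: 33(ω_s−ω_c) = −91(ω_r−ω_c),  ω_s=0, ω_r=1
Stage 1: 33(0−ω_c) = −91(1−ω_c)  ⇒  124ω_c = 91  ⇒  ω_c = 91/124
  ⇒ ω_c¹/ω_r¹ = 91/124
Stage 2: N_ring = 36 + 2·27 = 90
Stage 2: 36(ω_s−ω_c) = −90(ω_r−ω_c),  ω_s=0, ω_c=1
Stage 2: ω_r = 1 − (36/90)(0−1) = 7/5
  ⇒ ω_r²/ω_c² = 7/5
Coupling ω_c² = ω_c¹ ⇒ overall = 91/124 × 7/5 = 637/620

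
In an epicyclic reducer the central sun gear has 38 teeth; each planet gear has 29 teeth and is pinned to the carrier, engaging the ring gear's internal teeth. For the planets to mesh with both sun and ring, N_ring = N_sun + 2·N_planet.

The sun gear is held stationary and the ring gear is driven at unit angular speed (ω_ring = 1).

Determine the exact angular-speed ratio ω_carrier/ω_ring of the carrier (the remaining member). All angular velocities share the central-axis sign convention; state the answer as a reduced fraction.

N_ring = 38 + 2·29 = 96
38(ω_s−ω_c) = −96(ω_r−ω_c),  ω_s=0, ω_r=1
38(0−ω_c) = −96(1−ω_c)  ⇒  134ω_c = 96  ⇒  ω_c = 48/67
ω_c/ω_r = 48/67

48/67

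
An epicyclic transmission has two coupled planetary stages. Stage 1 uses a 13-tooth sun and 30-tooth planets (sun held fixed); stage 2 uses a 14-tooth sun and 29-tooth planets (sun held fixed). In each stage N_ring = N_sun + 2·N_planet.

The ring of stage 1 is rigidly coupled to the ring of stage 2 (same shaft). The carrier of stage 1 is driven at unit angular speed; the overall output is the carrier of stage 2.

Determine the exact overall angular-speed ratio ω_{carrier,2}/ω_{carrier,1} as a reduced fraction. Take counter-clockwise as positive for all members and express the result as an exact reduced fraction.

72/73

Stage 1: N_ring = 13 + 2·30 = 73
Stage 1: 13(ω_s−ω_c) = −73(ω_r−ω_c),  ω_s=0, ω_c=1
Stage 1: ω_r = 1 − (13/73)(0−1) = 86/73
  ⇒ ω_r¹/ω_c¹ = 86/73
Stage 2: N_ring = 14 + 2·29 = 72
Stage 2: 14(ω_s−ω_c) = −72(ω_r−ω_c),  ω_s=0, ω_r=1
Stage 2: 14(0−ω_c) = −72(1−ω_c)  ⇒  86ω_c = 72  ⇒  ω_c = 36/43
  ⇒ ω_c²/ω_r² = 36/43
Coupling ω_r² = ω_r¹ ⇒ overall = 86/73 × 36/43 = 72/73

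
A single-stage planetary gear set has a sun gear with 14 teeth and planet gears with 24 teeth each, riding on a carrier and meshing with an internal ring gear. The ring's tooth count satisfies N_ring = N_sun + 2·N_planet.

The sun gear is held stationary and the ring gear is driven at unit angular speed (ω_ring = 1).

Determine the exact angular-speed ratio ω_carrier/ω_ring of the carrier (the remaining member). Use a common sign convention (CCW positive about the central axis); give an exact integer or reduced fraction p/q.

N_ring = 14 + 2·24 = 62
14(ω_s−ω_c) = −62(ω_r−ω_c),  ω_s=0, ω_r=1
14(0−ω_c) = −62(1−ω_c)  ⇒  76ω_c = 62  ⇒  ω_c = 31/38
ω_c/ω_r = 31/38

31/38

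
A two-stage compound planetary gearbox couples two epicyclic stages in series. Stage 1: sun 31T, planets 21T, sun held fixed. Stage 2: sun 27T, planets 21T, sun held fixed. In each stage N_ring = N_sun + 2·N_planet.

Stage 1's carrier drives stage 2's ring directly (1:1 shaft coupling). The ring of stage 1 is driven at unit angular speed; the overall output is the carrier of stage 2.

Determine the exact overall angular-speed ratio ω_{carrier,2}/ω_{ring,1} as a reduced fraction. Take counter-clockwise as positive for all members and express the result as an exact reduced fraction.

Stage 1: N_ring = 31 + 2·21 = 73
Stage 1: 31(ω_s−ω_c) = −73(ω_r−ω_c),  ω_s=0, ω_r=1
Stage 1: 31(0−ω_c) = −73(1−ω_c)  ⇒  104ω_c = 73  ⇒  ω_c = 73/104
  ⇒ ω_c¹/ω_r¹ = 73/104
Stage 2: N_ring = 27 + 2·21 = 69
Stage 2: 27(ω_s−ω_c) = −69(ω_r−ω_c),  ω_s=0, ω_r=1
Stage 2: 27(0−ω_c) = −69(1−ω_c)  ⇒  96ω_c = 69  ⇒  ω_c = 23/32
  ⇒ ω_c²/ω_r² = 23/32
Coupling ω_r² = ω_c¹ ⇒ overall = 73/104 × 23/32 = 1679/3328

1679/3328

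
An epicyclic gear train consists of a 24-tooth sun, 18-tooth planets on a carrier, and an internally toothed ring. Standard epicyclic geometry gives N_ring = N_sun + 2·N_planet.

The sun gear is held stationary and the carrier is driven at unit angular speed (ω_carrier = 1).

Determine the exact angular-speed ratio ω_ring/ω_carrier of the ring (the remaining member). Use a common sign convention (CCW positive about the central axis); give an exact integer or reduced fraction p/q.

7/5

N_ring = 24 + 2·18 = 60
24(ω_s−ω_c) = −60(ω_r−ω_c),  ω_s=0, ω_c=1
ω_r = 1 − (24/60)(0−1) = 7/5
ω_r/ω_c = 7/5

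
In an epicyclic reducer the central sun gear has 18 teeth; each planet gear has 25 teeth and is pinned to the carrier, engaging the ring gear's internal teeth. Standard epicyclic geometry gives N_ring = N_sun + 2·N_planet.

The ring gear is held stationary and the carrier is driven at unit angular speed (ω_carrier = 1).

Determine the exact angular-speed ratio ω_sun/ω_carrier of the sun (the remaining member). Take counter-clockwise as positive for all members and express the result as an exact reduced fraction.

N_ring = 18 + 2·25 = 68
18(ω_s−ω_c) = −68(ω_r−ω_c),  ω_r=0, ω_c=1
ω_s = 1 − (68/18)(0−1) = 43/9
ω_s/ω_c = 43/9

43/9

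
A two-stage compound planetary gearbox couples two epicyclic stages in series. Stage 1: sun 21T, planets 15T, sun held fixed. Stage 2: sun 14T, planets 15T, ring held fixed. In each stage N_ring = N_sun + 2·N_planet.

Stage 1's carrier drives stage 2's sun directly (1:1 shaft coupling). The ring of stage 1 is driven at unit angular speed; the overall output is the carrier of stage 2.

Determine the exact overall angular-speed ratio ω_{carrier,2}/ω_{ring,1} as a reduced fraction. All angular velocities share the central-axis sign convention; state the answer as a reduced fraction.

Stage 1: N_ring = 21 + 2·15 = 51
Stage 1: 21(ω_s−ω_c) = −51(ω_r−ω_c),  ω_s=0, ω_r=1
Stage 1: 21(0−ω_c) = −51(1−ω_c)  ⇒  72ω_c = 51  ⇒  ω_c = 17/24
  ⇒ ω_c¹/ω_r¹ = 17/24
Stage 2: N_ring = 14 + 2·15 = 44
Stage 2: 14(ω_s−ω_c) = −44(ω_r−ω_c),  ω_r=0, ω_s=1
Stage 2: 14(1−ω_c) = −44(0−ω_c)  ⇒  58ω_c = 14  ⇒  ω_c = 7/29
  ⇒ ω_c²/ω_s² = 7/29
Coupling ω_s² = ω_c¹ ⇒ overall = 17/24 × 7/29 = 119/696

119/696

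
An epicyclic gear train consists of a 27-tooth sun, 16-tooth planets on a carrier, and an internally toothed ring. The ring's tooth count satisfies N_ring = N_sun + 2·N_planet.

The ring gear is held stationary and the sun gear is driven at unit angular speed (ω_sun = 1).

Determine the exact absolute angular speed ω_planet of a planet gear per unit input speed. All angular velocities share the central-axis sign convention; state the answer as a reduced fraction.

-27/32

N_ring = 27 + 2·16 = 59
27(ω_s−ω_c) = −59(ω_r−ω_c),  ω_r=0, ω_s=1
27(1−ω_c) = −59(0−ω_c)  ⇒  86ω_c = 27  ⇒  ω_c = 27/86
sun–planet: 27·(1−27/86) = −16·(ω_p−ω_c)  ⇒  ω_p−ω_c = −(27/16)·(59/86) = -1593/1376
ω_p = 27/86 − 1593/1376 = -27/32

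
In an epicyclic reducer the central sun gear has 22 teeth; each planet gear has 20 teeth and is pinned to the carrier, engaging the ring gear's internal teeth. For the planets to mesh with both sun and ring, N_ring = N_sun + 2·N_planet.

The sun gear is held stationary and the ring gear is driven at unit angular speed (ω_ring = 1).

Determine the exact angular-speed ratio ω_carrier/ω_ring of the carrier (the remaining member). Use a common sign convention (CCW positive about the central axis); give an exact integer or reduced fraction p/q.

N_ring = 22 + 2·20 = 62
22(ω_s−ω_c) = −62(ω_r−ω_c),  ω_s=0, ω_r=1
22(0−ω_c) = −62(1−ω_c)  ⇒  84ω_c = 62  ⇒  ω_c = 31/42
ω_c/ω_r = 31/42

31/42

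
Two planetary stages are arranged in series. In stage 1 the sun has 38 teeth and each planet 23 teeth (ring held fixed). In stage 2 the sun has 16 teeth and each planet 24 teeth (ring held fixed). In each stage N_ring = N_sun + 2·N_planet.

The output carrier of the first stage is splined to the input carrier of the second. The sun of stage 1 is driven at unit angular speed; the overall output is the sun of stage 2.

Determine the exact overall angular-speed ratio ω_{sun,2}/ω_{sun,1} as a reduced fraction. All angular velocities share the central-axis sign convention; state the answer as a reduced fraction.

Stage 1: N_ring = 38 + 2·23 = 84
Stage 1: 38(ω_s−ω_c) = −84(ω_r−ω_c),  ω_r=0, ω_s=1
Stage 1: 38(1−ω_c) = −84(0−ω_c)  ⇒  122ω_c = 38  ⇒  ω_c = 19/61
  ⇒ ω_c¹/ω_s¹ = 19/61
Stage 2: N_ring = 16 + 2·24 = 64
Stage 2: 16(ω_s−ω_c) = −64(ω_r−ω_c),  ω_r=0, ω_c=1
Stage 2: ω_s = 1 − (64/16)(0−1) = 5
  ⇒ ω_s²/ω_c² = 5
Coupling ω_c² = ω_c¹ ⇒ overall = 19/61 × 5 = 95/61

95/61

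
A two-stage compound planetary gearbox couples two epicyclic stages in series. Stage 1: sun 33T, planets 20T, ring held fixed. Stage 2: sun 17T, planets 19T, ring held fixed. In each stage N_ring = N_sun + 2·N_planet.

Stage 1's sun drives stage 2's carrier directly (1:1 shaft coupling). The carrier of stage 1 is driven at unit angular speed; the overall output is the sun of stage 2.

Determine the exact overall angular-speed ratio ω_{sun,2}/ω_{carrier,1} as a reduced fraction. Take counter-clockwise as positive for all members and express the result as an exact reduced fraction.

Stage 1: N_ring = 33 + 2·20 = 73
Stage 1: 33(ω_s−ω_c) = −73(ω_r−ω_c),  ω_r=0, ω_c=1
Stage 1: ω_s = 1 − (73/33)(0−1) = 106/33
  ⇒ ω_s¹/ω_c¹ = 106/33
Stage 2: N_ring = 17 + 2·19 = 55
Stage 2: 17(ω_s−ω_c) = −55(ω_r−ω_c),  ω_r=0, ω_c=1
Stage 2: ω_s = 1 − (55/17)(0−1) = 72/17
  ⇒ ω_s²/ω_c² = 72/17
Coupling ω_c² = ω_s¹ ⇒ overall = 106/33 × 72/17 = 2544/187

2544/187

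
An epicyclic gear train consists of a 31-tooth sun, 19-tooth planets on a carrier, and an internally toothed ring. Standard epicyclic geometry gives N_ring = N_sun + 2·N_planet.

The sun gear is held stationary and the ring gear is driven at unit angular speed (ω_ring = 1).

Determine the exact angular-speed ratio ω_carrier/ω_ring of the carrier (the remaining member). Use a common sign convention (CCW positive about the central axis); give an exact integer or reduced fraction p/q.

69/100

N_ring = 31 + 2·19 = 69
31(ω_s−ω_c) = −69(ω_r−ω_c),  ω_s=0, ω_r=1
31(0−ω_c) = −69(1−ω_c)  ⇒  100ω_c = 69  ⇒  ω_c = 69/100
ω_c/ω_r = 69/100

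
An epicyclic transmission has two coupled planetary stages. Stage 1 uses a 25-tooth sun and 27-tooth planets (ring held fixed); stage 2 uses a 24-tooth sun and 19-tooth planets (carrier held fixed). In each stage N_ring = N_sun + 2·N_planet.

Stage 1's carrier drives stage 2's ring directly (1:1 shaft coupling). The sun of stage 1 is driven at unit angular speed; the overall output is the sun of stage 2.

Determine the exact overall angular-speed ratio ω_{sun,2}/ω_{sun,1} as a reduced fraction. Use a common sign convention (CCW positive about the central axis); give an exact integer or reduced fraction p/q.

-775/1248

Stage 1: N_ring = 25 + 2·27 = 79
Stage 1: 25(ω_s−ω_c) = −79(ω_r−ω_c),  ω_r=0, ω_s=1
Stage 1: 25(1−ω_c) = −79(0−ω_c)  ⇒  104ω_c = 25  ⇒  ω_c = 25/104
  ⇒ ω_c¹/ω_s¹ = 25/104
Stage 2: N_ring = 24 + 2·19 = 62
Stage 2: 24(ω_s−ω_c) = −62(ω_r−ω_c),  ω_c=0, ω_r=1
Stage 2: ω_s = 0 − (62/24)(1−0) = -31/12
  ⇒ ω_s²/ω_r² = -31/12
Coupling ω_r² = ω_c¹ ⇒ overall = 25/104 × -31/12 = -775/1248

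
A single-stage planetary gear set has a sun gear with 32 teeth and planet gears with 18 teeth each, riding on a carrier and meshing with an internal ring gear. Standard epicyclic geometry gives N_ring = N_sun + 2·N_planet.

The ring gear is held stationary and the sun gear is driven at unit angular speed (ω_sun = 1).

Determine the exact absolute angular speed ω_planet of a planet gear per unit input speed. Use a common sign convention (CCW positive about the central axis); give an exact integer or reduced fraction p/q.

N_ring = 32 + 2·18 = 68
32(ω_s−ω_c) = −68(ω_r−ω_c),  ω_r=0, ω_s=1
32(1−ω_c) = −68(0−ω_c)  ⇒  100ω_c = 32  ⇒  ω_c = 8/25
sun–planet: 32·(1−8/25) = −18·(ω_p−ω_c)  ⇒  ω_p−ω_c = −(32/18)·(17/25) = -272/225
ω_p = 8/25 − 272/225 = -8/9

-8/9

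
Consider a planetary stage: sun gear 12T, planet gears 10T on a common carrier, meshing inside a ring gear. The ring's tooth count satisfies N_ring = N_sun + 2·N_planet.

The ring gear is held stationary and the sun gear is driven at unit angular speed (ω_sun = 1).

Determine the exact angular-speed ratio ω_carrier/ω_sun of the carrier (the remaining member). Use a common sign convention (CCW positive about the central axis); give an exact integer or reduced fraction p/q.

N_ring = 12 + 2·10 = 32
12(ω_s−ω_c) = −32(ω_r−ω_c),  ω_r=0, ω_s=1
12(1−ω_c) = −32(0−ω_c)  ⇒  44ω_c = 12  ⇒  ω_c = 3/11
ω_c/ω_s = 3/11

3/11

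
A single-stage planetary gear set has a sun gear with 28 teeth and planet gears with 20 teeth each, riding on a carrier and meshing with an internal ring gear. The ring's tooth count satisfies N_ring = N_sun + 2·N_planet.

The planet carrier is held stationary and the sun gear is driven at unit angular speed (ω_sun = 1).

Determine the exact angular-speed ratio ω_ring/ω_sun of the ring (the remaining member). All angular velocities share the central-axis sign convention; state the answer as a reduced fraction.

-7/17

N_ring = 28 + 2·20 = 68
28(ω_s−ω_c) = −68(ω_r−ω_c),  ω_c=0, ω_s=1
ω_r = 0 − (28/68)(1−0) = -7/17
ω_r/ω_s = -7/17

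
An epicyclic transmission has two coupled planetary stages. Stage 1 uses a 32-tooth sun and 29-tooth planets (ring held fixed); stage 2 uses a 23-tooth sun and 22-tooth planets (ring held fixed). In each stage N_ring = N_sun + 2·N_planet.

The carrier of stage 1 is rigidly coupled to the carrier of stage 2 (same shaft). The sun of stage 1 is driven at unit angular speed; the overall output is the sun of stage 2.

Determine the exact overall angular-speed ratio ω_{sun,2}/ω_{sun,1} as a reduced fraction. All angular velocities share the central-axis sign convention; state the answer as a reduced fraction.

Stage 1: N_ring = 32 + 2·29 = 90
Stage 1: 32(ω_s−ω_c) = −90(ω_r−ω_c),  ω_r=0, ω_s=1
Stage 1: 32(1−ω_c) = −90(0−ω_c)  ⇒  122ω_c = 32  ⇒  ω_c = 16/61
  ⇒ ω_c¹/ω_s¹ = 16/61
Stage 2: N_ring = 23 + 2·22 = 67
Stage 2: 23(ω_s−ω_c) = −67(ω_r−ω_c),  ω_r=0, ω_c=1
Stage 2: ω_s = 1 − (67/23)(0−1) = 90/23
  ⇒ ω_s²/ω_c² = 90/23
Coupling ω_c² = ω_c¹ ⇒ overall = 16/61 × 90/23 = 1440/1403

1440/1403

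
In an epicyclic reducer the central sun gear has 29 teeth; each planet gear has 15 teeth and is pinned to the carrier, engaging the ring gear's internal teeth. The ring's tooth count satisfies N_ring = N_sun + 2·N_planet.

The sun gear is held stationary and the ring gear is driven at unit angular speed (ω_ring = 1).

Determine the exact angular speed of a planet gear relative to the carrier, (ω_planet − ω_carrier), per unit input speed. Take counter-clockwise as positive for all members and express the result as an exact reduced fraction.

N_ring = 29 + 2·15 = 59
29(ω_s−ω_c) = −59(ω_r−ω_c),  ω_s=0, ω_r=1
29(0−ω_c) = −59(1−ω_c)  ⇒  88ω_c = 59  ⇒  ω_c = 59/88
sun–planet: 29·(0−59/88) = −15·(ω_p−ω_c)  ⇒  ω_p−ω_c = −(29/15)·(-59/88) = 1711/1320

1711/1320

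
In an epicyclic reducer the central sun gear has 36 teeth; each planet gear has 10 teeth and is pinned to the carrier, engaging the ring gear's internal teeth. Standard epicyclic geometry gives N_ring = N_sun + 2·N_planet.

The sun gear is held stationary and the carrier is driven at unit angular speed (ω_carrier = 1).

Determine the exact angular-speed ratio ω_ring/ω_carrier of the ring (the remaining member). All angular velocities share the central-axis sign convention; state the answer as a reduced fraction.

23/14

N_ring = 36 + 2·10 = 56
36(ω_s−ω_c) = −56(ω_r−ω_c),  ω_s=0, ω_c=1
ω_r = 1 − (36/56)(0−1) = 23/14
ω_r/ω_c = 23/14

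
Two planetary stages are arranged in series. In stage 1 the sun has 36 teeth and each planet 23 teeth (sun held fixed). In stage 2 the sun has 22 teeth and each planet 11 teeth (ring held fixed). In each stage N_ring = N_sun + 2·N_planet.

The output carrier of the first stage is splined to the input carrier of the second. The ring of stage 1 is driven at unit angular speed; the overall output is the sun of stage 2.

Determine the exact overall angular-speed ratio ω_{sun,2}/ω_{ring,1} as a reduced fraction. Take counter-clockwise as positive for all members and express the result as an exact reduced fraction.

Stage 1: N_ring = 36 + 2·23 = 82
Stage 1: 36(ω_s−ω_c) = −82(ω_r−ω_c),  ω_s=0, ω_r=1
Stage 1: 36(0−ω_c) = −82(1−ω_c)  ⇒  118ω_c = 82  ⇒  ω_c = 41/59
  ⇒ ω_c¹/ω_r¹ = 41/59
Stage 2: N_ring = 22 + 2·11 = 44
Stage 2: 22(ω_s−ω_c) = −44(ω_r−ω_c),  ω_r=0, ω_c=1
Stage 2: ω_s = 1 − (44/22)(0−1) = 3
  ⇒ ω_s²/ω_c² = 3
Coupling ω_c² = ω_c¹ ⇒ overall = 41/59 × 3 = 123/59

123/59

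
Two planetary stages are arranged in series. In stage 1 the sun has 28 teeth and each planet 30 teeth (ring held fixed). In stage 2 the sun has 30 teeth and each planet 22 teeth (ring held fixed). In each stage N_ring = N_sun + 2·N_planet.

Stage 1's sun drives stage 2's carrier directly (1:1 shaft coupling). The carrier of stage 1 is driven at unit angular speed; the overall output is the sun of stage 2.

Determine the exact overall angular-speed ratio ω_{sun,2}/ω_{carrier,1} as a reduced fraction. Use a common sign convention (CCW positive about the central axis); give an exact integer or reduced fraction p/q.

Stage 1: N_ring = 28 + 2·30 = 88
Stage 1: 28(ω_s−ω_c) = −88(ω_r−ω_c),  ω_r=0, ω_c=1
Stage 1: ω_s = 1 − (88/28)(0−1) = 29/7
  ⇒ ω_s¹/ω_c¹ = 29/7
Stage 2: N_ring = 30 + 2·22 = 74
Stage 2: 30(ω_s−ω_c) = −74(ω_r−ω_c),  ω_r=0, ω_c=1
Stage 2: ω_s = 1 − (74/30)(0−1) = 52/15
  ⇒ ω_s²/ω_c² = 52/15
Coupling ω_c² = ω_s¹ ⇒ overall = 29/7 × 52/15 = 1508/105

1508/105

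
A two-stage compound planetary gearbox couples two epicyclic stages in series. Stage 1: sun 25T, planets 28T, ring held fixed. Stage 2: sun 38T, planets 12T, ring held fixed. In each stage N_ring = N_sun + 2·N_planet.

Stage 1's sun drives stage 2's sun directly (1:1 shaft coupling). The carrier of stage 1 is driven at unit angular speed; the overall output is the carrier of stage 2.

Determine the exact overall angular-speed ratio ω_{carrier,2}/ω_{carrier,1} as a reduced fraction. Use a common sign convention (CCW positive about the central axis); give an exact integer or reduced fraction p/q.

Stage 1: N_ring = 25 + 2·28 = 81
Stage 1: 25(ω_s−ω_c) = −81(ω_r−ω_c),  ω_r=0, ω_c=1
Stage 1: ω_s = 1 − (81/25)(0−1) = 106/25
  ⇒ ω_s¹/ω_c¹ = 106/25
Stage 2: N_ring = 38 + 2·12 = 62
Stage 2: 38(ω_s−ω_c) = −62(ω_r−ω_c),  ω_r=0, ω_s=1
Stage 2: 38(1−ω_c) = −62(0−ω_c)  ⇒  100ω_c = 38  ⇒  ω_c = 19/50
  ⇒ ω_c²/ω_s² = 19/50
Coupling ω_s² = ω_s¹ ⇒ overall = 106/25 × 19/50 = 1007/625

1007/625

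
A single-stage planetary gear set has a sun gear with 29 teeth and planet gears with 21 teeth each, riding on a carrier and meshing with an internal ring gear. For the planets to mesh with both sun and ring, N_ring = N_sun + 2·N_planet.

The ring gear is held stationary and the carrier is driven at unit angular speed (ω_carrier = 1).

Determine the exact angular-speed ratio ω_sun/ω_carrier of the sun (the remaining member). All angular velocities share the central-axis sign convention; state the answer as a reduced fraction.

100/29

N_ring = 29 + 2·21 = 71
29(ω_s−ω_c) = −71(ω_r−ω_c),  ω_r=0, ω_c=1
ω_s = 1 − (71/29)(0−1) = 100/29
ω_s/ω_c = 100/29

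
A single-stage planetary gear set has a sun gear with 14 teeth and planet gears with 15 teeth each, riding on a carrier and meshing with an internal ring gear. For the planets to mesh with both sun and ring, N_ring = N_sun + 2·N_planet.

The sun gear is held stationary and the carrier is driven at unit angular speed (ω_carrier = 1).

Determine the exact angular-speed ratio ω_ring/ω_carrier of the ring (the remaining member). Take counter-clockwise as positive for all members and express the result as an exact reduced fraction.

N_ring = 14 + 2·15 = 44
14(ω_s−ω_c) = −44(ω_r−ω_c),  ω_s=0, ω_c=1
ω_r = 1 − (14/44)(0−1) = 29/22
ω_r/ω_c = 29/22

29/22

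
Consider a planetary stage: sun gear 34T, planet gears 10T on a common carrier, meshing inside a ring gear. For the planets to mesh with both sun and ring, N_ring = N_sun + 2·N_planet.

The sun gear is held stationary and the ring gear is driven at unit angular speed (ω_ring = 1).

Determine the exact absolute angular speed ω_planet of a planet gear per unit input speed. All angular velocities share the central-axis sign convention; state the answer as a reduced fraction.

N_ring = 34 + 2·10 = 54
34(ω_s−ω_c) = −54(ω_r−ω_c),  ω_s=0, ω_r=1
34(0−ω_c) = −54(1−ω_c)  ⇒  88ω_c = 54  ⇒  ω_c = 27/44
sun–planet: 34·(0−27/44) = −10·(ω_p−ω_c)  ⇒  ω_p−ω_c = −(34/10)·(-27/44) = 459/220
ω_p = 27/44 + 459/220 = 27/10

27/10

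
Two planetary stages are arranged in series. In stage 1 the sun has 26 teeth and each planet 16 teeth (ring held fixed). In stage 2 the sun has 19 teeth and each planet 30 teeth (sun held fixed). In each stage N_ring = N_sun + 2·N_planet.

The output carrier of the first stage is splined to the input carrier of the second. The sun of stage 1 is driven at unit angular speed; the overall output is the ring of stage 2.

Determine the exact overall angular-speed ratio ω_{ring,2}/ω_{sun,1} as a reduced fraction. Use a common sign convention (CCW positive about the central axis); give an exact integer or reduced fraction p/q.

Stage 1: N_ring = 26 + 2·16 = 58
Stage 1: 26(ω_s−ω_c) = −58(ω_r−ω_c),  ω_r=0, ω_s=1
Stage 1: 26(1−ω_c) = −58(0−ω_c)  ⇒  84ω_c = 26  ⇒  ω_c = 13/42
  ⇒ ω_c¹/ω_s¹ = 13/42
Stage 2: N_ring = 19 + 2·30 = 79
Stage 2: 19(ω_s−ω_c) = −79(ω_r−ω_c),  ω_s=0, ω_c=1
Stage 2: ω_r = 1 − (19/79)(0−1) = 98/79
  ⇒ ω_r²/ω_c² = 98/79
Coupling ω_c² = ω_c¹ ⇒ overall = 13/42 × 98/79 = 91/237

91/237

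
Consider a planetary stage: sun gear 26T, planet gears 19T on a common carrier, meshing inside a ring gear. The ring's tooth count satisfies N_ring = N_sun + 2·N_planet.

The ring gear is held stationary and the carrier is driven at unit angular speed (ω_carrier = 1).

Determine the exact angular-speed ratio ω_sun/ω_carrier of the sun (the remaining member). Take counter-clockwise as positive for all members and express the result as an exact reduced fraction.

45/13

N_ring = 26 + 2·19 = 64
26(ω_s−ω_c) = −64(ω_r−ω_c),  ω_r=0, ω_c=1
ω_s = 1 − (64/26)(0−1) = 45/13
ω_s/ω_c = 45/13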